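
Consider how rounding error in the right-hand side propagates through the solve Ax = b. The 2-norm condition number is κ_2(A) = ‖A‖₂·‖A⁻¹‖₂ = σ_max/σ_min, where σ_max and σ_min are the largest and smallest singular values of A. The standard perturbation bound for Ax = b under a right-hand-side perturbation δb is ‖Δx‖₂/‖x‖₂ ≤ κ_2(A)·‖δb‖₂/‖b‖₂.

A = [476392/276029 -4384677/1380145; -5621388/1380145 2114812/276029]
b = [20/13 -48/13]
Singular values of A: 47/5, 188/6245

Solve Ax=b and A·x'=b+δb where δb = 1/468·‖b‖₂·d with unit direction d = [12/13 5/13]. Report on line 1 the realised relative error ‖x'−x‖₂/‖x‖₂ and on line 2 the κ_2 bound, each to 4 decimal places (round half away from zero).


0.6672
0.6672

σ_max = 47/5, σ_min = 188/6245
κ = σ_max/σ_min = (47/5)/(188/6245) = 312.2500
perturbation bound = 312.2500·1/468 = 0.6672
solve Ax = b  →  x = [0.2003 -0.3755]
2-norm of b is 4.0000; of x, 0.4255
re-solving with b+δb shifts x by Δx of norm 0.2839
relative error = 0.6672
realised/bound = 1 exactly: the bound is attained for this b and d


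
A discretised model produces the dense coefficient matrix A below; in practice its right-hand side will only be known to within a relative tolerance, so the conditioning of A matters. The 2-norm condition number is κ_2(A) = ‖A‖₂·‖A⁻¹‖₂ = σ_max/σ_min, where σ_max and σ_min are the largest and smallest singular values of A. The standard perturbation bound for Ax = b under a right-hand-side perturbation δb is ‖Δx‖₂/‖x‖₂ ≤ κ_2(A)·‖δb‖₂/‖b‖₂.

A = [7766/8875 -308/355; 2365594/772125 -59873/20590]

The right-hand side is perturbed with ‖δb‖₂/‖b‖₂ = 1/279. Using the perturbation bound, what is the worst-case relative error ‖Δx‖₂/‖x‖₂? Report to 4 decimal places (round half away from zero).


0.6108

AᵀA = [9684043336/953883225 -614819513/63592215; -614819513/63592215 156155945/16957924]; tr = 87837409/4536900, det = 14641/1134225
eigenvalues of AᵀA: λ = (tr ± √(tr²−4·det))/2 = 484/25, 121/181476
so κ_2 = √((484/25) / (121/181476)) = 170.4000
worst-case relative error ≤ 170.4000 × 1/279 = 0.6108


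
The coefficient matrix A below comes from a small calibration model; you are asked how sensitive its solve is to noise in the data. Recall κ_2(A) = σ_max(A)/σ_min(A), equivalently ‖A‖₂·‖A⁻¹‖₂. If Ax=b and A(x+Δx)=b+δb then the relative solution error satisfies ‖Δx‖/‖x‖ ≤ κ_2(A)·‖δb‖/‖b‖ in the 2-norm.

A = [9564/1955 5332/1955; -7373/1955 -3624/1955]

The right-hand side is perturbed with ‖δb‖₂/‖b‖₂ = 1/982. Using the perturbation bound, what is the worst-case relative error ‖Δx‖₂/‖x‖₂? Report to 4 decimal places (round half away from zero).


0.0410

M = AᵀA = [5833249/152881 3108600/152881; 3108600/152881 1662544/152881]. tr(M)=25937/529, det(M)=784/529
solving λ² − 25937/529·λ + 784/529 = 0 gives λ = 49, 16/529
so κ_2 = √(49 / (16/529)) = 40.2500
κ_2(A)·‖δb‖/‖b‖ = 0.0410


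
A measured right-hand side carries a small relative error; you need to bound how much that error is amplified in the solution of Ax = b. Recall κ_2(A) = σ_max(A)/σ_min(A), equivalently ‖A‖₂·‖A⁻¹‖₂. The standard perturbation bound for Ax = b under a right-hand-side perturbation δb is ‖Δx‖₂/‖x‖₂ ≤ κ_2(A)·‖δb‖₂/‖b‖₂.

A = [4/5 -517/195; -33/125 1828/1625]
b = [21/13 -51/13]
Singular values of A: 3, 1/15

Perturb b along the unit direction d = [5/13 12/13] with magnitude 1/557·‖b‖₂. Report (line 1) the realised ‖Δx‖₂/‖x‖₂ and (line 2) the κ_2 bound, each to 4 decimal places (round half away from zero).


0.0025
0.0808

σ_max = 3, σ_min = 1/15
condition number: 3 ÷ (1/15) = 45.0000
bound on ‖Δx‖/‖x‖: κ·ε = 45.0000·1/557 = 0.0808
solve Ax = b  →  x = [-42.9200 -13.5600]
‖b‖ = 4.2426, ‖x‖ = 45.0111
δb = ε·‖b‖·d = [0.0029 0.0070]; solving A·Δx = δb gives ‖Δx‖ = 0.1143
realised ‖Δx‖/‖x‖ = 0.0025
tightness: 0.0025 against a bound of 0.0808 (unrounded ratio ≈ 0.0314)


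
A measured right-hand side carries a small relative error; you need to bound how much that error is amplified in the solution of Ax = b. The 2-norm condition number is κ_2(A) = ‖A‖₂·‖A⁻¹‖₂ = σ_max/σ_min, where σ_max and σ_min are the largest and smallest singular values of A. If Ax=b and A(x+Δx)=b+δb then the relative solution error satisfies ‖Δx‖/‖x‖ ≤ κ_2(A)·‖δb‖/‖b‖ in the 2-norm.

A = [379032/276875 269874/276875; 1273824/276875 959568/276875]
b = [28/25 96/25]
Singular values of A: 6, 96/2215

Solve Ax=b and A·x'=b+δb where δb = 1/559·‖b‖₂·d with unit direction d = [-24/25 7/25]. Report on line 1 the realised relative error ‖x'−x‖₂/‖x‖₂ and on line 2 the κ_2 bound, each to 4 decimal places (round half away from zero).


0.2477
0.2477

from the listed singular values, σ₁ = 6, σ_n = 96/2215
condition number: 6 ÷ (96/2215) = 138.4375
perturbation bound = 138.4375·1/559 = 0.2477
solve Ax = b  →  x = [0.5333 0.4000]
‖b‖₂ = 4.0000 and ‖x‖₂ = 0.6667
Δx = A⁻¹·δb where δb = 1/559·4.0000·d; ‖Δx‖ = 0.1651
dividing the unrounded norms, ‖Δx‖/‖x‖ = 0.2477
tightness: 0.2477 against a bound of 0.2477; the bound is attained (ratio 1)


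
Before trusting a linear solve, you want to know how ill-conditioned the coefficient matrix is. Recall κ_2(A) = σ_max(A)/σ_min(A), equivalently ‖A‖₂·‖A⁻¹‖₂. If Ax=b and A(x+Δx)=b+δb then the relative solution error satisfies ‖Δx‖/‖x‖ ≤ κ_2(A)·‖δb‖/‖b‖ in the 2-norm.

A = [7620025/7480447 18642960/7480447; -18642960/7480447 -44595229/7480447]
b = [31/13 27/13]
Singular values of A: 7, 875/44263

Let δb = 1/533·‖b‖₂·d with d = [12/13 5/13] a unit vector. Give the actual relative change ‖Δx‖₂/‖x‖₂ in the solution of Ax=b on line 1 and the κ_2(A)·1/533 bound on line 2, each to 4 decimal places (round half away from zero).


from the listed singular values, σ₁ = 7, σ_n = 875/44263
condition number: 7 ÷ (875/44263) = 354.1040
perturbation bound = 354.1040·1/533 = 0.6644
solve Ax = b  →  x = [-140.1400 58.2369]
‖b‖ = 3.1623, ‖x‖ = 151.7589
re-solving with b+δb shifts x by Δx of norm 0.3001
relative error = 0.0020
realised/bound (from unrounded values) ≈ 0.0030

0.0020
0.6644


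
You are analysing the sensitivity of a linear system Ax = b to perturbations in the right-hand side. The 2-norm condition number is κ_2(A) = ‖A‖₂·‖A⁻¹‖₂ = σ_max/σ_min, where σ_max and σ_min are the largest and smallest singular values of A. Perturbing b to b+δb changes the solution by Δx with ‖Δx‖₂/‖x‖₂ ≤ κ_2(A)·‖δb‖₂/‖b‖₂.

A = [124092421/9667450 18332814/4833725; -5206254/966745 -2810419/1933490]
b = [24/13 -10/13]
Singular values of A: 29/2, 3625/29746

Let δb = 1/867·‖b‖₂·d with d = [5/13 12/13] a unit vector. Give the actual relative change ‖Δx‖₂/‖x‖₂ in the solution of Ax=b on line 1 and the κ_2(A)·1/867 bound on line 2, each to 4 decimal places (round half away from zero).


0.1372
0.1372

from the listed singular values, σ₁ = 29/2, σ_n = 3625/29746
κ = σ_max/σ_min = (29/2)/(3625/29746) = 118.9840
perturbation bound = 118.9840·1/867 = 0.1372
solve Ax = b  →  x = [0.1324 0.0386]
‖b‖₂ = 2.0000 and ‖x‖₂ = 0.1379
re-solving with b+δb shifts x by Δx of norm 0.0189
realised ‖Δx‖/‖x‖ = 0.1372
realised/bound = 1 exactly: the bound is attained for this b and d


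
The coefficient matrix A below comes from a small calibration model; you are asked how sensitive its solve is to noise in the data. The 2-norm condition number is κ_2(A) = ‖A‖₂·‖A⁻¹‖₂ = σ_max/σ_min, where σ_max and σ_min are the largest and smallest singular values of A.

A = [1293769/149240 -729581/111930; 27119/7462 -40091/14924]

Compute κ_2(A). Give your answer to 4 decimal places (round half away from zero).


form AᵀA = [11645054969/131790400 -6550257131/98842800; -6550257131/98842800 14738423701/296528400] with trace 6550367581/47444544 and determinant 121992025/759112704
solving λ² − 6550367581/47444544·λ + 121992025/759112704 = 0 gives λ = 2209/16, 55225/47444544
κ = σ_max/σ_min = (47/4)/(235/6888) = 344.4000

344.4000


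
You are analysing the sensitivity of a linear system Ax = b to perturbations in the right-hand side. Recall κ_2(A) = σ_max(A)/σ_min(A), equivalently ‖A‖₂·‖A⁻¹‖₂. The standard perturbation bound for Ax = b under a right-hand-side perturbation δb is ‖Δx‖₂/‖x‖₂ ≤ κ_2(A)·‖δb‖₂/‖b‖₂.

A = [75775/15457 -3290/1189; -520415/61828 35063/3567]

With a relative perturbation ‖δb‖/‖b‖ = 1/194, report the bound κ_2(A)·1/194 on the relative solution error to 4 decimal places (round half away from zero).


AᵀA = [2146162025/22619536 -1633762165/16964652; -1633762165/16964652 1326830869/12723489]; tr = 48210169/242064, det = 37515625/60516
char-poly roots: 196 and 765625/242064
σ_max=√196=14, σ_min=√(765625/242064)=(875/492) → κ = 7.8720
perturbation bound = 7.8720·1/194 = 0.0406

0.0406


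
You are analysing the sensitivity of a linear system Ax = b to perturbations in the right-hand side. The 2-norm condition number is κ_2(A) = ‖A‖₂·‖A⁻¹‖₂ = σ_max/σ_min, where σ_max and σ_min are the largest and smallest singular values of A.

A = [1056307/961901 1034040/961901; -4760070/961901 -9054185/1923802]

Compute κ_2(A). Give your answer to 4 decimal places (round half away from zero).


323.6000

AᵀA = [14142802429/550418521 13469090355/550418521; 13469090355/550418521 51311850625/2201674084]; tr = 128279501/2617924, det = 60025/2617924
λ_max, λ_min = (128279501/2617924 ± √16455001813256601/6853526069776)/2 = 49, 1225/2617924
σ_max=√49=7, σ_min=√(1225/2617924)=(35/1618) → κ = 323.6000


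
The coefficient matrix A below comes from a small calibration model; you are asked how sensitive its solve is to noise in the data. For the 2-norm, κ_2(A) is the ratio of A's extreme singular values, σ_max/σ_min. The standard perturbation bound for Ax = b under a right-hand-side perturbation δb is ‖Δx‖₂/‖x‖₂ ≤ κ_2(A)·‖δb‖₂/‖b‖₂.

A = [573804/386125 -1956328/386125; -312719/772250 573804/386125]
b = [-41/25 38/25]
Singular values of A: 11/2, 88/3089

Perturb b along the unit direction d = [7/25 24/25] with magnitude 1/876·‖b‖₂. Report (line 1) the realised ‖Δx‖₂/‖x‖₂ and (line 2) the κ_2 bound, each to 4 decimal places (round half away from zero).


0.0026
0.2204

largest singular value 11/2, smallest 88/3089
condition number: (11/2) ÷ (88/3089) = 193.0625
perturbation bound = 193.0625·1/876 = 0.2204
solve Ax = b  →  x = [33.5964 10.1777]
‖b‖ = 2.2361, ‖x‖ = 35.1042
δb = ε·‖b‖·d = [0.0007 0.0025]; solving A·Δx = δb gives ‖Δx‖ = 0.0896
realised ‖Δx‖/‖x‖ = 0.0026
so the bound overstates the realised error by a factor of ≈ 86.3448 (computed from the unrounded values)


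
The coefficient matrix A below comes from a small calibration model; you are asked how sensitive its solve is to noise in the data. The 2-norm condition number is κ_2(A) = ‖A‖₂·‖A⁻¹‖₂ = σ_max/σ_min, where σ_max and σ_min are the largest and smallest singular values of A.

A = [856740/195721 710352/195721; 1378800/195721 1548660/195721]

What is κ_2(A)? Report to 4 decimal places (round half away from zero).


15.8800

M = AᵀA = [9117968400/132549169 9494392320/132549169; 9494392320/132549169 10044801936/132549169]. tr(M)=22785696/157609, det(M)=12960000/157609
eigenvalues of AᵀA: λ = (tr ± √(tr²−4·det))/2 = 144, 90000/157609
κ_2(A) = √(λ_max/λ_min) = √(144 / (90000/157609)) = 15.8800


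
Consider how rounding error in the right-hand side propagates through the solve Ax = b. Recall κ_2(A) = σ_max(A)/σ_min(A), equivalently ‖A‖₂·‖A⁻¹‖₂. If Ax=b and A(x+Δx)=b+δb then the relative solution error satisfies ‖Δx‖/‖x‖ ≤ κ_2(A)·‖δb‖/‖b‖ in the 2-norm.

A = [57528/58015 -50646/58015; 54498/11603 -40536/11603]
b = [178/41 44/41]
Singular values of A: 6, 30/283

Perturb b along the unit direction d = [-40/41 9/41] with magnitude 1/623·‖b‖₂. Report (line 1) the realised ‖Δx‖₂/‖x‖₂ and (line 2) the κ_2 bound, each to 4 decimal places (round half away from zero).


largest singular value 6, smallest 30/283
κ = σ_max/σ_min = 6/(30/283) = 56.6000
κ_2(A)·‖δb‖/‖b‖ = 0.0909
solve Ax = b  →  x = [-22.3733 -30.3867]
‖b‖₂ = 4.4721 and ‖x‖₂ = 37.7348
with δb = [-0.0070 0.0016], A·Δx = δb → ‖Δx‖ = 0.0677
realised ‖Δx‖/‖x‖ = 0.0018
tightness: 0.0018 against a bound of 0.0909 (unrounded ratio ≈ 0.0198)

0.0018
0.0909


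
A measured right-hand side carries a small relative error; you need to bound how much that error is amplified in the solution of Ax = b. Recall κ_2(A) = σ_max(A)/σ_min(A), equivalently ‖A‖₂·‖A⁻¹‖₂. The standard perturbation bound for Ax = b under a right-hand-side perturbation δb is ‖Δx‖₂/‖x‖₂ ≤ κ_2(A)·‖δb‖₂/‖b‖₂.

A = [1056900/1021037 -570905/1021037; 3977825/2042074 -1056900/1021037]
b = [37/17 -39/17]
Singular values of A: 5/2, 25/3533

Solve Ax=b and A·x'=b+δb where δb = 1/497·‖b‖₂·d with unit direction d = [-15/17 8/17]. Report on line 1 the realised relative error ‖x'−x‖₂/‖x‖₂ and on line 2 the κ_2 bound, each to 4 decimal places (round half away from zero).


largest singular value 5/2, smallest 25/3533
condition number: (5/2) ÷ (25/3533) = 353.3000
worst-case relative error ≤ 353.3000 × 1/497 = 0.7109
solve Ax = b  →  x = [-199.8635 -373.8941]
‖b‖₂ = 3.1623 and ‖x‖₂ = 423.9602
δb = ε·‖b‖·d = [-0.0056 0.0030]; solving A·Δx = δb gives ‖Δx‖ = 0.8992
realised ‖Δx‖/‖x‖ = 0.0021
so the bound overstates the realised error by a factor of ≈ 335.1700 (computed from the unrounded values)

0.0021
0.7109


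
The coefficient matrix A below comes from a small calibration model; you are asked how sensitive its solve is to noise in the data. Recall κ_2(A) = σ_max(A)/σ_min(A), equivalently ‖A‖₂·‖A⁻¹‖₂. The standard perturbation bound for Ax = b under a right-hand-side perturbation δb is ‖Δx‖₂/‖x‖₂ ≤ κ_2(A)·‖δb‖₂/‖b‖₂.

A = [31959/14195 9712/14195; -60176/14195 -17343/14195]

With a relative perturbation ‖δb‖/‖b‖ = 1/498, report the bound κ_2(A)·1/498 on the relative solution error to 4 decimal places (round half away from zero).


0.3353

form AᵀA = [16064113/697225 4685184/697225; 4685184/697225 1367137/697225] with trace 697250/27889 and determinant 625/27889
λ_max, λ_min = (697250/27889 ± √486087840000/777796321)/2 = 25, 25/27889
so κ_2 = √(25 / (25/27889)) = 167.0000
perturbation bound = 167.0000·1/498 = 0.3353


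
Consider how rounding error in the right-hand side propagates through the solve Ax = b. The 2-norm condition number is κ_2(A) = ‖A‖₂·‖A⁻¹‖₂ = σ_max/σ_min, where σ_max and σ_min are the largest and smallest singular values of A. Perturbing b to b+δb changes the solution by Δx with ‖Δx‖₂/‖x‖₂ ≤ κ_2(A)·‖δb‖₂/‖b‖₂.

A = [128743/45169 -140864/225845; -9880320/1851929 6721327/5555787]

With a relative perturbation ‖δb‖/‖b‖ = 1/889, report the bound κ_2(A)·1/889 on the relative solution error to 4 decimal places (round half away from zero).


M = AᵀA = [434196868321/11867269969 -488466428608/59336349845; -488466428608/59336349845 4946732240281/2670135743025]. tr(M)=61059504826/1588421025, det(M)=923521/63536841
solving λ² − 61059504826/1588421025·λ + 923521/63536841 = 0 gives λ = 961/25, 24025/63536841
κ_2(A) = √(λ_max/λ_min) = √((961/25) / (24025/63536841)) = 318.8400
worst-case relative error ≤ 318.8400 × 1/889 = 0.3587

0.3587


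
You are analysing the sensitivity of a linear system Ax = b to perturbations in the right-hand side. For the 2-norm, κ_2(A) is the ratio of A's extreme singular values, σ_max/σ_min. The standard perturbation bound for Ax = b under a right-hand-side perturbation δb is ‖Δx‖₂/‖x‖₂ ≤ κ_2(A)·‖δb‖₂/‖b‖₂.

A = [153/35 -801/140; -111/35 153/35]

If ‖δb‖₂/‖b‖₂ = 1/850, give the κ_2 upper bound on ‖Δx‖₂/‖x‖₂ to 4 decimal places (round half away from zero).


AᵀA = [7146/245 -38097/980; -38097/980 203229/3920]; tr = 63513/784, det = 729/784
λ_max, λ_min = (63513/784 ± √4031615025/614656)/2 = 81, 9/784
κ = σ_max/σ_min = 9/(3/28) = 84.0000
perturbation bound = 84.0000·1/850 = 0.0988

0.0988


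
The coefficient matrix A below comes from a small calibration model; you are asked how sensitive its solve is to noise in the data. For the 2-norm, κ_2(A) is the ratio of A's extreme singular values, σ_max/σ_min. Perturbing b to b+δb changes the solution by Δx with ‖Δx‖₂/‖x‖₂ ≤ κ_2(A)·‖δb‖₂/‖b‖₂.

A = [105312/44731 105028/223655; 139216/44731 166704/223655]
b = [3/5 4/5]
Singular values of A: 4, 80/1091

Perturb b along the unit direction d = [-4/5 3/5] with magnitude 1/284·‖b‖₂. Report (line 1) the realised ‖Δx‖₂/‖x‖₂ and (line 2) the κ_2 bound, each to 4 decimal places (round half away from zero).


0.1921
0.1921

largest singular value 4, smallest 80/1091
κ = σ_max/σ_min = 4/(80/1091) = 54.5500
perturbation bound = 54.5500·1/284 = 0.1921
solve Ax = b  →  x = [0.2439 0.0549]
2-norm of b is 1.0000; of x, 0.2500
with δb = [-0.0028 0.0021], A·Δx = δb → ‖Δx‖ = 0.0480
relative error = 0.1921
realised/bound = 1 exactly: the bound is attained for this b and d


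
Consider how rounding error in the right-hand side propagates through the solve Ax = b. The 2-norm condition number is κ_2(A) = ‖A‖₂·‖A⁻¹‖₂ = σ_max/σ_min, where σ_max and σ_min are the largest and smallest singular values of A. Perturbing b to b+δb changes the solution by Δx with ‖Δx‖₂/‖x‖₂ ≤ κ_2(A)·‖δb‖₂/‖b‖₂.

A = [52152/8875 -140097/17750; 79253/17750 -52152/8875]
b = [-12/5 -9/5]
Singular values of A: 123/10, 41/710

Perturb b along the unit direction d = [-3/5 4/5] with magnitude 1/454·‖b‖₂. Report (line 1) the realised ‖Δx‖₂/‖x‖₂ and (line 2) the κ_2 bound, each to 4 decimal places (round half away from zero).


σ_max = 123/10, σ_min = 41/710
κ = σ_max/σ_min = (123/10)/(41/710) = 213.0000
κ_2(A)·‖δb‖/‖b‖ = 0.4692
solve Ax = b  →  x = [-0.1463 0.1951]
‖b‖ = 3.0000, ‖x‖ = 0.2439
δb = ε·‖b‖·d = [-0.0040 0.0053]; solving A·Δx = δb gives ‖Δx‖ = 0.1144
relative error = 0.4692
tightness: 0.4692 against a bound of 0.4692; the bound is attained (ratio 1)

0.4692
0.4692


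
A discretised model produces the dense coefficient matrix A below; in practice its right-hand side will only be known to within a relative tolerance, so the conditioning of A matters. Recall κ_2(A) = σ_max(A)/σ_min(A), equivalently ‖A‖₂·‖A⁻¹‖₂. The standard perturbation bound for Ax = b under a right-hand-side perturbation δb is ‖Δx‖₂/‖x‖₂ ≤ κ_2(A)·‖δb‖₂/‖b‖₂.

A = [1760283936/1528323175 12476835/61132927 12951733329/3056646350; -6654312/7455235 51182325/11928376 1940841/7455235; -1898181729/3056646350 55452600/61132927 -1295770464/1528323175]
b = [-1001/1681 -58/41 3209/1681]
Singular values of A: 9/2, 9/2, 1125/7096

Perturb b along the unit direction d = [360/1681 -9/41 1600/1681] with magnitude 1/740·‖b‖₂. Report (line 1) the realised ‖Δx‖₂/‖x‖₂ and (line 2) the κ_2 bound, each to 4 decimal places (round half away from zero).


0.0017
0.0384

σ_max = 9/2, σ_min = 1125/7096
κ = σ_max/σ_min = (9/2)/(1125/7096) = 28.3840
bound on ‖Δx‖/‖x‖: κ·ε = 28.3840·1/740 = 0.0384
solve Ax = b  →  x = [-11.8305 -2.9860 3.2191]
2-norm of b is 2.4495; of x, 12.6190
with δb = [0.0007 -0.0007 0.0032], A·Δx = δb → ‖Δx‖ = 0.0209
dividing the unrounded norms, ‖Δx‖/‖x‖ = 0.0017
tightness: 0.0017 against a bound of 0.0384 (unrounded ratio ≈ 0.0431)


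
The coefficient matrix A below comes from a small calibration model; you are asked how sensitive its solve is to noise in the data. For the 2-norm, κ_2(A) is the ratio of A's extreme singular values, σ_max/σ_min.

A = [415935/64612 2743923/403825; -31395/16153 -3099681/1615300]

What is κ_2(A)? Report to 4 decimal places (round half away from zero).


M = AᵀA = [188772260625/4174710544 12386080980/260919409; 12386080980/260919409 208118139489/4174710544]. tr(M)=235963377/2481992, det(M)=57836025/79423744
eigenvalues of AᵀA: λ = (tr ± √(tr²−4·det))/2 = 1521/16, 38025/4963984
κ_2(A) = √(λ_max/λ_min) = √((1521/16) / (38025/4963984)) = 111.4000

111.4000


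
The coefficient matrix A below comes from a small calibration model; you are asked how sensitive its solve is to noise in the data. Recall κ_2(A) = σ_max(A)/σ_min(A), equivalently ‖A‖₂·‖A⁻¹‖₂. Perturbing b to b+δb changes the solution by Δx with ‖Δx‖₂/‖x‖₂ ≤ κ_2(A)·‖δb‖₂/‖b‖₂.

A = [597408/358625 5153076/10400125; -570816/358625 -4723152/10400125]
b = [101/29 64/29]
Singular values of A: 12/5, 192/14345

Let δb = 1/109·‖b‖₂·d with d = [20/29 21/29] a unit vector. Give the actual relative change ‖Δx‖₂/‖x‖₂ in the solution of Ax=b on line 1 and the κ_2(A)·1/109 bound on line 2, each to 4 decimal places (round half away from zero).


0.0095
1.6451

largest singular value 12/5, smallest 192/14345
κ_2(A) = (12/5) / (192/14345) = 179.3125
worst-case relative error ≤ 179.3125 × 1/109 = 1.6451
solve Ax = b  →  x = [-83.2792 287.0167]
2-norm of b is 4.1231; of x, 298.8545
re-solving with b+δb shifts x by Δx of norm 2.8262
realised ‖Δx‖/‖x‖ = 0.0095
realised/bound (from unrounded values) ≈ 0.0057


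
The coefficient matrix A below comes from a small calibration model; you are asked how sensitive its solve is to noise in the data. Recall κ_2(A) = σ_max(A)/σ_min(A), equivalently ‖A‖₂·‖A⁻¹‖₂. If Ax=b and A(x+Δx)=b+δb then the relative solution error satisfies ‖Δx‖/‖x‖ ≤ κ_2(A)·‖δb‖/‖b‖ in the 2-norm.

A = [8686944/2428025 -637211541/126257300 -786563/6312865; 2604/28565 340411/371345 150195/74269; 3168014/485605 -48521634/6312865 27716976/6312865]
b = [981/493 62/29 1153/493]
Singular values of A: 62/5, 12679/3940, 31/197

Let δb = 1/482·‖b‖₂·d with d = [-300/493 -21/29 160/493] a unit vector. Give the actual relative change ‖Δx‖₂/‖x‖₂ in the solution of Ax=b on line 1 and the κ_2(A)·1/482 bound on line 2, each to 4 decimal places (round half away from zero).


0.0039
0.1635

σ_max = 62/5, σ_min = 31/197
condition number: (62/5) ÷ (31/197) = 78.8000
bound on ‖Δx‖/‖x‖: κ·ε = 78.8000·1/482 = 0.1635
solve Ax = b  →  x = [10.3129 6.9801 -2.5717]
2-norm of b is 3.7417; of x, 12.7158
Δx = A⁻¹·δb where δb = 1/482·3.7417·d; ‖Δx‖ = 0.0493
realised ‖Δx‖/‖x‖ = 0.0039
realised/bound (from unrounded values) ≈ 0.0237


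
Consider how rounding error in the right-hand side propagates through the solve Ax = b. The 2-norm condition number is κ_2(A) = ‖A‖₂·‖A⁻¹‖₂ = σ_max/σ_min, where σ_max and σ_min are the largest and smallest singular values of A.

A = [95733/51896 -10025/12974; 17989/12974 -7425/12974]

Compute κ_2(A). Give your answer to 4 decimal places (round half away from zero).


399.2000

M = AᵀA = [14342473225/2693194816 -1493996625/673298704; -1493996625/673298704 77815625/84162338]. tr(M)=99601025/15936064, det(M)=15625/63744256
solving λ² − 99601025/15936064·λ + 15625/63744256 = 0 gives λ = 25/4, 625/15936064
κ = σ_max/σ_min = (5/2)/(25/3992) = 399.2000


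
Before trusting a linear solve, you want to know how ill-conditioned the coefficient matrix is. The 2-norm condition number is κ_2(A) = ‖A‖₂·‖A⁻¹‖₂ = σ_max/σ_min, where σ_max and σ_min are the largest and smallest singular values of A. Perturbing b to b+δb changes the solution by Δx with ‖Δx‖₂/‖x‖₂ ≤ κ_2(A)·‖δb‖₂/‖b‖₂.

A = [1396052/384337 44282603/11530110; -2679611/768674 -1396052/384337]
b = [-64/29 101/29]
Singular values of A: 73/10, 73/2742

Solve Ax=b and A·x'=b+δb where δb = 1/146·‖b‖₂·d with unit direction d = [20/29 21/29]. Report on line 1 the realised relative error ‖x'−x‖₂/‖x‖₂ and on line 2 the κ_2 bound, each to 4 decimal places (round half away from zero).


from the listed singular values, σ₁ = 73/10, σ_n = 73/2742
κ_2(A) = (73/10) / (73/2742) = 274.2000
perturbation bound = 274.2000·1/146 = 1.8781
solve Ax = b  →  x = [-27.5777 25.5078]
2-norm of b is 4.1231; of x, 37.5656
δb = ε·‖b‖·d = [0.0195 0.0204]; solving A·Δx = δb gives ‖Δx‖ = 1.0608
realised ‖Δx‖/‖x‖ = 0.0282
so the bound overstates the realised error by a factor of ≈ 66.5103 (computed from the unrounded values)

0.0282
1.8781


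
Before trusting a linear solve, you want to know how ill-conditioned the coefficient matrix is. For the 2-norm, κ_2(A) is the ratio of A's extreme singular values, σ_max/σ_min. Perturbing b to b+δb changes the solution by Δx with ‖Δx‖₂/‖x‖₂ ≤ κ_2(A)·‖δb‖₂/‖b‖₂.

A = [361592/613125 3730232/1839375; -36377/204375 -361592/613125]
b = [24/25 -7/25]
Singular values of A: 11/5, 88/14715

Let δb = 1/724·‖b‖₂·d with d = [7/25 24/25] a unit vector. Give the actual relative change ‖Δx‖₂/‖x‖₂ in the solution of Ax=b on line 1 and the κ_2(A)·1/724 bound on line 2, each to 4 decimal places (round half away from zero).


0.5081
0.5081

σ_max = 11/5, σ_min = 88/14715
κ_2(A) = (11/5) / (88/14715) = 367.8750
worst-case relative error ≤ 367.8750 × 1/724 = 0.5081
solve Ax = b  →  x = [0.1273 0.4364]
‖b‖₂ = 1.0000 and ‖x‖₂ = 0.4545
re-solving with b+δb shifts x by Δx of norm 0.2310
relative error = 0.5081
tightness: 0.5081 against a bound of 0.5081; the bound is attained (ratio 1)


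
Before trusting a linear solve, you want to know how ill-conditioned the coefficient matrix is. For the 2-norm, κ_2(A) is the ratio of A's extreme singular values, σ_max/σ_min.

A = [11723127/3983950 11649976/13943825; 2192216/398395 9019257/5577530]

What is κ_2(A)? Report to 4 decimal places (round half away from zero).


AᵀA = [2138452614961/54919922500 1091484663984/96109864375; 1091484663984/96109864375 8915441813161/2691076202500]; tr = 90959695957/2152860962, det = 446265625/17222887696
λ_max, λ_min = (90959695957/2152860962 ± √2068296478667127407556/1158702580425891361)/2 = 169/4, 2640625/4305721924
κ_2(A) = √(λ_max/λ_min) = √((169/4) / (2640625/4305721924)) = 262.4720

262.4720


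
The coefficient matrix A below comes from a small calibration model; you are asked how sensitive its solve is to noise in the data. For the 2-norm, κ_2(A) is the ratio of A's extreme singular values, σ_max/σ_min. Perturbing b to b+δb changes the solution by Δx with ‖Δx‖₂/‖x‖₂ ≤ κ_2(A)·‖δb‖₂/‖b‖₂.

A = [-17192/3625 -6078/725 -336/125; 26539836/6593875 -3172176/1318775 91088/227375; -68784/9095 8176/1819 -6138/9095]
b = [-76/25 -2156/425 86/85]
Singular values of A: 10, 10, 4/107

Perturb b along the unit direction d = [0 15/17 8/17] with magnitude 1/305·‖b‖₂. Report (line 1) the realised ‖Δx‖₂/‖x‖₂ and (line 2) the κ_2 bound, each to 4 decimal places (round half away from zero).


0.0049
0.8770

σ_max = 10, σ_min = 4/107
κ_2(A) = 10 / (4/107) = 267.5000
bound on ‖Δx‖/‖x‖: κ·ε = 267.5000·1/305 = 0.8770
solve Ax = b  →  x = [21.5583 21.0841 -102.6640]
‖b‖ = 6.0000, ‖x‖ = 107.0009
with δb = [0.0000 0.0174 0.0093], A·Δx = δb → ‖Δx‖ = 0.5262
dividing the unrounded norms, ‖Δx‖/‖x‖ = 0.0049
tightness: 0.0049 against a bound of 0.8770 (unrounded ratio ≈ 0.0056)


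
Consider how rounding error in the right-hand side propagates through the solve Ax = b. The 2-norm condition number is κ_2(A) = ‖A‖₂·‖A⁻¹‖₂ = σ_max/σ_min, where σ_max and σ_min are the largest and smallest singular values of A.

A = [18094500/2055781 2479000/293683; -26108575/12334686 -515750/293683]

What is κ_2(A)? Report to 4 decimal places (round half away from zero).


64.8375

form AᵀA = [7417282080625/90508315716 84058028125/1077479949; 84058028125/1077479949 3814062500/51308569] with trace 16819605625/107619876 and determinant 156250000/26904969
solving λ² − 16819605625/107619876·λ + 156250000/26904969 = 0 gives λ = 625/4, 1000000/26904969
κ = σ_max/σ_min = (25/2)/(1000/5187) = 64.8375


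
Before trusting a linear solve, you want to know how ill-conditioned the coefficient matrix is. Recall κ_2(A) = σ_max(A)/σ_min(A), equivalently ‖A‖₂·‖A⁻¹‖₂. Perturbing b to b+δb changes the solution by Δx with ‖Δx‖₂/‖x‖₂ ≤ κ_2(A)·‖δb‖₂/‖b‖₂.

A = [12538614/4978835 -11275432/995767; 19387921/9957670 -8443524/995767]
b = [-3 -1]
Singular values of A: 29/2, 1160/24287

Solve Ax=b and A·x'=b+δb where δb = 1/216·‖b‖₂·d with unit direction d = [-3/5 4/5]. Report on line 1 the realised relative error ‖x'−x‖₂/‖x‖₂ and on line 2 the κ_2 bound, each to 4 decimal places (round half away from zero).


0.0146
1.4055

from the listed singular values, σ₁ = 29/2, σ_n = 1160/24287
κ_2(A) = (29/2) / (1160/24287) = 303.5875
bound on ‖Δx‖/‖x‖: κ·ε = 303.5875·1/216 = 1.4055
solve Ax = b  →  x = [20.3810 4.7978]
2-norm of b is 3.1623; of x, 20.9381
re-solving with b+δb shifts x by Δx of norm 0.3065
dividing the unrounded norms, ‖Δx‖/‖x‖ = 0.0146
so the bound overstates the realised error by a factor of ≈ 96.0075 (computed from the unrounded values)


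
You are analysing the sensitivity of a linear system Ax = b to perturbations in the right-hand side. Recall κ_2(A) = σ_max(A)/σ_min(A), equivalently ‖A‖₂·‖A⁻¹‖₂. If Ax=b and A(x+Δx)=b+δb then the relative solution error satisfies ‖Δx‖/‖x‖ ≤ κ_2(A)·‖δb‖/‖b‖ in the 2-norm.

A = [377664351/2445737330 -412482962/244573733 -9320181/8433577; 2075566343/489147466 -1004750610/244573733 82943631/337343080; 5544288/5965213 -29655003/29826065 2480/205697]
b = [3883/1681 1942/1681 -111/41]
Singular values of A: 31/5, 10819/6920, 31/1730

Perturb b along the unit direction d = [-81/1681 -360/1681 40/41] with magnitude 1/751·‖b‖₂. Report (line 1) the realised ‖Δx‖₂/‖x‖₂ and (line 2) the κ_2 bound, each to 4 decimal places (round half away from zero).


σ_max = 31/5, σ_min = 31/1730
condition number: (31/5) ÷ (31/1730) = 346.0000
worst-case relative error ≤ 346.0000 × 1/751 = 0.4607
solve Ax = b  →  x = [87.2630 82.8849 -116.3880]
‖b‖ = 3.7417, ‖x‖ = 167.4243
δb = ε·‖b‖·d = [-0.0002 -0.0011 0.0049]; solving A·Δx = δb gives ‖Δx‖ = 0.2780
realised ‖Δx‖/‖x‖ = 0.0017
realised/bound (from unrounded values) ≈ 0.0036

0.0017
0.4607


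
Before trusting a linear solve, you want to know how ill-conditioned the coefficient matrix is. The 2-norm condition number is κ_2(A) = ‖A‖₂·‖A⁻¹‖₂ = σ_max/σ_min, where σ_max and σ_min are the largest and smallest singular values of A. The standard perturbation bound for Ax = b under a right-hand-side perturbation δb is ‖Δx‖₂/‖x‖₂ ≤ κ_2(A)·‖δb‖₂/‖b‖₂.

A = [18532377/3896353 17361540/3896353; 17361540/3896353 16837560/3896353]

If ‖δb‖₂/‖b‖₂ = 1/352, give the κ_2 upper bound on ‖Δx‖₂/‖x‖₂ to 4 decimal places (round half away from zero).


M = AᵀA = [766791995769/18051803449 730174287780/18051803449; 730174287780/18051803449 695513077200/18051803449]. tr(M)=1738769409/21464689, det(M)=10497600/21464689
solving λ² − 1738769409/21464689·λ + 10497600/21464689 = 0 gives λ = 81, 129600/21464689
σ_max=√81=9, σ_min=√(129600/21464689)=(360/4633) → κ = 115.8250
perturbation bound = 115.8250·1/352 = 0.3290

0.3290


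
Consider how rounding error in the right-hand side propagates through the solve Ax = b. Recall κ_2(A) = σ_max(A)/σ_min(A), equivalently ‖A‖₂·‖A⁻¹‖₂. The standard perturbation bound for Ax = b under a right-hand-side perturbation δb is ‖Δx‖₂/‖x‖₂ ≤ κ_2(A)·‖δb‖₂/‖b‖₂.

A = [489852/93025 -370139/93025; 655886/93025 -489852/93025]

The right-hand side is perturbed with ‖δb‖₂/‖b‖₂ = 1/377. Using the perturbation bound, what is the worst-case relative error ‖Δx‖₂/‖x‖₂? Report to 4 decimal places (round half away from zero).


AᵀA = [26805657076/346146025 -20104015932/346146025; -20104015932/346146025 15078314449/346146025]; tr = 1675358861/13845841, det = 1464100/13845841
solving λ² − 1675358861/13845841·λ + 1464100/13845841 = 0 gives λ = 121, 12100/13845841
κ = σ_max/σ_min = 11/(110/3721) = 372.1000
bound on ‖Δx‖/‖x‖: κ·ε = 372.1000·1/377 = 0.9870

0.9870


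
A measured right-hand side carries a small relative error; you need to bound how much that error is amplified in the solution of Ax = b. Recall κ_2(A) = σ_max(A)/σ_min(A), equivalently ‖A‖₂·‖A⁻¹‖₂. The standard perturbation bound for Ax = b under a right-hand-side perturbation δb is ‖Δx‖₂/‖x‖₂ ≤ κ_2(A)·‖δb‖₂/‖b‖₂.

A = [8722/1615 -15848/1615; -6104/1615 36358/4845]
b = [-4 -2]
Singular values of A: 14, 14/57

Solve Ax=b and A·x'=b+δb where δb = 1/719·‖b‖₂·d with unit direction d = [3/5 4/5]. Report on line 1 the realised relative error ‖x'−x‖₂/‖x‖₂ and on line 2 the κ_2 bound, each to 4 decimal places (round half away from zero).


from the listed singular values, σ₁ = 14, σ_n = 14/57
κ_2(A) = 14 / (14/57) = 57.0000
perturbation bound = 57.0000·1/719 = 0.0793
solve Ax = b  →  x = [-14.4370 -7.5378]
‖b‖ = 4.4721, ‖x‖ = 16.2863
with δb = [0.0037 0.0050], A·Δx = δb → ‖Δx‖ = 0.0253
realised ‖Δx‖/‖x‖ = 0.0016
so the bound overstates the realised error by a factor of ≈ 50.9843 (computed from the unrounded values)

0.0016
0.0793


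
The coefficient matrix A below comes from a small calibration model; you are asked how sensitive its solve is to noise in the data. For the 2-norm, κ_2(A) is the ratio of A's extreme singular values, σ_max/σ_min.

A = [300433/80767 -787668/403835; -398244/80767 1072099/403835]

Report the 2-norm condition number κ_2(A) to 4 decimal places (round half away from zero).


M = AᵀA = [14638721825/383724017 -7807040640/383724017; -7807040640/383724017 4164275633/383724017]. tr(M)=1106058674/22572001, det(M)=1500625/22572001
λ_max, λ_min = (1106058674/22572001 ± √1223230301894635776/509495229144001)/2 = 49, 30625/22572001
σ_max=√49=7, σ_min=√(30625/22572001)=(175/4751) → κ = 190.0400

190.0400


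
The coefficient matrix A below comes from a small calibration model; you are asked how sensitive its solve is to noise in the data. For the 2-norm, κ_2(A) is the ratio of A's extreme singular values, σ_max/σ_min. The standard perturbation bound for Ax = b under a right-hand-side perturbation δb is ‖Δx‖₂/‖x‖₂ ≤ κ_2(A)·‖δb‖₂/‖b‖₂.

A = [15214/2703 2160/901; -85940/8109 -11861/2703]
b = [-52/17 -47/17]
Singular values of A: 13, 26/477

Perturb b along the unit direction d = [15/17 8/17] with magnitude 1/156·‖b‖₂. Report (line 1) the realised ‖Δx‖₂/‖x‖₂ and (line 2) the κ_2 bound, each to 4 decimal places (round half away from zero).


0.0066
1.5288

σ_max = 13, σ_min = 26/477
κ = σ_max/σ_min = 13/(26/477) = 238.5000
perturbation bound = 238.5000·1/156 = 1.5288
solve Ax = b  →  x = [28.2959 -67.7101]
‖b‖₂ = 4.1231 and ‖x‖₂ = 73.3847
re-solving with b+δb shifts x by Δx of norm 0.4849
relative error = 0.0066
so the bound overstates the realised error by a factor of ≈ 231.3791 (computed from the unrounded values)


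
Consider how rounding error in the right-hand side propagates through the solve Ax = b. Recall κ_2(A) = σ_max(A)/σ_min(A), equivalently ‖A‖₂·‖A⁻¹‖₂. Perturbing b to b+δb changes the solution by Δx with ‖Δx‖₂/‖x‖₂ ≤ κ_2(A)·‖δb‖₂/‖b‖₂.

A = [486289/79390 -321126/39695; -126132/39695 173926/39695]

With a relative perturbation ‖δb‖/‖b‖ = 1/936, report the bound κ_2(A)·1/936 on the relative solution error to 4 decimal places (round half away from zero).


AᵀA = [1038457153/21808900 -346081851/5452225; -346081851/5452225 461495368/5452225]; tr = 115377545/872356, det = 279841/218089
solving λ² − 115377545/872356·λ + 279841/218089 = 0 gives λ = 529/4, 2116/218089
so κ_2 = √((529/4) / (2116/218089)) = 116.7500
perturbation bound = 116.7500·1/936 = 0.1247

0.1247


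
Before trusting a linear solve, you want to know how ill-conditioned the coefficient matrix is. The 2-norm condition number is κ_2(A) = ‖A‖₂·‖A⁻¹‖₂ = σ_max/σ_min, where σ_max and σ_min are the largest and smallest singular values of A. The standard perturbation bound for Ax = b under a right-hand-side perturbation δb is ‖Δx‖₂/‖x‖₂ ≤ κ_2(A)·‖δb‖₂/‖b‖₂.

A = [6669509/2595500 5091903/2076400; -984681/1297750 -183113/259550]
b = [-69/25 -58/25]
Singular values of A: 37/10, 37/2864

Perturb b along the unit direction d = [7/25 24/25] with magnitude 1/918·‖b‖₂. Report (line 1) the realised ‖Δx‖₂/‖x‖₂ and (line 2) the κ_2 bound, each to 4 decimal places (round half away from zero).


0.0013
0.3120

largest singular value 37/10, smallest 37/2864
κ = σ_max/σ_min = (37/10)/(37/2864) = 286.4000
κ_2(A)·‖δb‖/‖b‖ = 0.3120
solve Ax = b  →  x = [159.7577 -168.5294]
2-norm of b is 3.6056; of x, 232.2168
δb = ε·‖b‖·d = [0.0011 0.0038]; solving A·Δx = δb gives ‖Δx‖ = 0.3040
dividing the unrounded norms, ‖Δx‖/‖x‖ = 0.0013
tightness: 0.0013 against a bound of 0.3120 (unrounded ratio ≈ 0.0042)


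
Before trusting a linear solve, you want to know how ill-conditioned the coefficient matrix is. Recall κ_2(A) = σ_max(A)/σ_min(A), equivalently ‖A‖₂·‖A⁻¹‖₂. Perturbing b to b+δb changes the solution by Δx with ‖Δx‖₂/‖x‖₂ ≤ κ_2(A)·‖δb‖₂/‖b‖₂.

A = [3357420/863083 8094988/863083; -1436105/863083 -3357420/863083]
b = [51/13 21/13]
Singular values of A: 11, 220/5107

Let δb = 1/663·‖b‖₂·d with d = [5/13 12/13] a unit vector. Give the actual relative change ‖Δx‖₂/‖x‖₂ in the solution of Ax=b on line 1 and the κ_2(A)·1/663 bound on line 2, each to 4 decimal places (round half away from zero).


0.0021
0.3851

from the listed singular values, σ₁ = 11, σ_n = 220/5107
κ = σ_max/σ_min = 11/(220/5107) = 255.3500
bound on ‖Δx‖/‖x‖: κ·ε = 255.3500·1/663 = 0.3851
solve Ax = b  →  x = [-64.1790 27.0367]
‖b‖₂ = 4.2426 and ‖x‖₂ = 69.6414
Δx = A⁻¹·δb where δb = 1/663·4.2426·d; ‖Δx‖ = 0.1485
dividing the unrounded norms, ‖Δx‖/‖x‖ = 0.0021
tightness: 0.0021 against a bound of 0.3851 (unrounded ratio ≈ 0.0055)


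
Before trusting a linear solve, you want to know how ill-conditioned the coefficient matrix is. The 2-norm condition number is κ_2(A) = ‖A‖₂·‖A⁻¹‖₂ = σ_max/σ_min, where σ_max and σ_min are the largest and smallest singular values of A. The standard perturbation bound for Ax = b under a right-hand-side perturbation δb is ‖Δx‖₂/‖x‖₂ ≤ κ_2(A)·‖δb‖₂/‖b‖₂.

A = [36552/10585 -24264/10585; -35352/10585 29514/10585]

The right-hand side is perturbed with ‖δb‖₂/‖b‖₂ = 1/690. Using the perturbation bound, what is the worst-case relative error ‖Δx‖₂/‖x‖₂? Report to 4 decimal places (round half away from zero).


0.0264

AᵀA = [3074688/133225 -2295216/133225; -2295216/133225 1735812/133225]; tr = 192420/5329, det = 20736/5329
λ_max, λ_min = (192420/5329 ± √36583447824/28398241)/2 = 36, 576/5329
κ_2(A) = √(λ_max/λ_min) = √(36 / (576/5329)) = 18.2500
bound on ‖Δx‖/‖x‖: κ·ε = 18.2500·1/690 = 0.0264
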